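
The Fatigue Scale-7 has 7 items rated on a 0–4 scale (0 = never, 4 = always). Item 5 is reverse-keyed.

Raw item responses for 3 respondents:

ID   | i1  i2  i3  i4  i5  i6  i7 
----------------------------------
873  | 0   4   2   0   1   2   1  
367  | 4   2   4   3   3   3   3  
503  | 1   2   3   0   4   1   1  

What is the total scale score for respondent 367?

20

Respondent 367 raw: 4, 2, 4, 3, 3, 3, 3.
Reverse-coded (on a 0–4 scale, reversed = 4 − raw):
  item 1: 4
  item 2: 2
  item 3: 4
  item 4: 3
  item 5: 4 − 3 = 1
  item 6: 3
  item 7: 3
Sum = 4 + 2 + 4 + 3 + 1 + 3 + 3 = 20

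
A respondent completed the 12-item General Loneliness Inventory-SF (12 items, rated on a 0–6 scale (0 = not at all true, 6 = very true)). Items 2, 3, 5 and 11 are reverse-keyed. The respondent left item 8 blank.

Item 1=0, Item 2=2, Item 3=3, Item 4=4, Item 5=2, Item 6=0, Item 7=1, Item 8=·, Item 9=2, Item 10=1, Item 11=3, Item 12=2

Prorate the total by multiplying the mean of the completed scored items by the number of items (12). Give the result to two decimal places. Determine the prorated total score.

Reverse-coded (on a 0–6 scale, reversed = 6 − raw):
  item 2: 6 − 2 = 4
  item 3: 6 − 3 = 3
  item 5: 6 − 2 = 4
  item 11: 6 − 3 = 3
Completed scored items (11 of 12): 0, 4, 3, 4, 4, 0, 1, 2, 1, 3, 2; sum = 24.
Person mean = 24 / 11 ≈ 2.1818
Prorated total = (24 / 11) × 12 = 26.18 (to 2 dp)

26.18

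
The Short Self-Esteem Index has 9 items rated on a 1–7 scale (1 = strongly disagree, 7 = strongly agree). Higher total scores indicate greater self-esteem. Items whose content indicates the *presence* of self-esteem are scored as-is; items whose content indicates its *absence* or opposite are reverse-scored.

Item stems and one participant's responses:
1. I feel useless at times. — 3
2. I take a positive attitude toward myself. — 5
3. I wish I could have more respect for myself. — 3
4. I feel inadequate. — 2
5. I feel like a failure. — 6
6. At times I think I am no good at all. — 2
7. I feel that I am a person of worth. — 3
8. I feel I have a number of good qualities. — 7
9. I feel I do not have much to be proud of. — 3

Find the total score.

44

Items 1, 3, 4, 5, 6, 9 describe the absence/opposite of self-esteem → reverse-score.
reversed = (1+7) − raw = 8 − raw.
  item 1: 8 − 3 = 5
  item 2: 5
  item 3: 8 − 3 = 5
  item 4: 8 − 2 = 6
  item 5: 8 − 6 = 2
  item 6: 8 − 2 = 6
  item 7: 3
  item 8: 7
  item 9: 8 − 3 = 5
Total = 5 + 5 + 5 + 6 + 2 + 6 + 3 + 7 + 5 = 44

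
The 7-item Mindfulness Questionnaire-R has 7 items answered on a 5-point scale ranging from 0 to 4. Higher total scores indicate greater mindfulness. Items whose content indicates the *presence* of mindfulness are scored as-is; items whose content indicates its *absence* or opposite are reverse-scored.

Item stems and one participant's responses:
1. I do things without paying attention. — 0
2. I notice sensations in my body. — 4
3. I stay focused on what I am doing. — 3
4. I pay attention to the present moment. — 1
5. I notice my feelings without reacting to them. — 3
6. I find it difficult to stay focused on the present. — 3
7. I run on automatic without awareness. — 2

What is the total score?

18

Items 1, 6, 7 describe the absence/opposite of mindfulness → reverse-score.
reverse-coded value = 4 − response.
  item 1: 4 − 0 = 4
  item 2: 4
  item 3: 3
  item 4: 1
  item 5: 3
  item 6: 4 − 3 = 1
  item 7: 4 − 2 = 2
Total = 4 + 4 + 3 + 1 + 3 + 1 + 2 = 18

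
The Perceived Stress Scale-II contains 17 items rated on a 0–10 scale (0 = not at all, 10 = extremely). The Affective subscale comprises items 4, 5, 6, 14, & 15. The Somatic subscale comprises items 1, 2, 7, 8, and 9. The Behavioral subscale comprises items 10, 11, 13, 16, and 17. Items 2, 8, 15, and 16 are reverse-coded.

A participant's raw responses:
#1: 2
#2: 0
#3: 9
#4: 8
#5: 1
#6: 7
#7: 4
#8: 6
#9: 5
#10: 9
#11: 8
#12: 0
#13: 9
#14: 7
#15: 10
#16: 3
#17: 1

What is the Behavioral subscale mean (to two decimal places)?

Behavioral items: 10, 11, 13, 16, 17.
Of these, item 16 is reverse-coded; reverse-coded value = 10 − response.
  item 10: 9
  item 11: 8
  item 13: 9
  item 16: 10 − 3 = 7
  item 17: 1
Sum = 9 + 8 + 9 + 7 + 1 = 34
Mean = 34 / 5 = 6.80

6.80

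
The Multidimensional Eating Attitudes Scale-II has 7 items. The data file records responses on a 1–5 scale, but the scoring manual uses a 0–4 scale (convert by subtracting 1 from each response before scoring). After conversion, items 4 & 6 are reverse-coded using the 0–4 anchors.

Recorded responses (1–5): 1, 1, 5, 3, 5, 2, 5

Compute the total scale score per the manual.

17

Convert to 0–4: 0, 0, 4, 2, 4, 1, 4
Reverse-coded (on a 0–4 scale, reversed = 4 − raw):
  item 4: 4 − 2 = 2
  item 6: 4 − 1 = 3
Scored: 0, 0, 4, 2, 4, 3, 4
Total = 17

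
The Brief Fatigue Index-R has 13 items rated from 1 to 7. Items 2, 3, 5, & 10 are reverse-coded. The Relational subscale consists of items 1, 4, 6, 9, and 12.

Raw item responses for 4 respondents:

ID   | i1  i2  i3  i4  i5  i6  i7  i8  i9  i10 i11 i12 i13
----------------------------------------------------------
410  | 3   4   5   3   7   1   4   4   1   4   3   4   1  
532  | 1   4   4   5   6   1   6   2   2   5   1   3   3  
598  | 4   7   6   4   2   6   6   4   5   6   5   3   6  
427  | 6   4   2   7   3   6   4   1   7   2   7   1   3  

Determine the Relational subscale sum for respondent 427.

27

Respondent 427 raw: 6, 4, 2, 7, 3, 6, 4, 1, 7, 2, 7, 1, 3.
Relational items: 1, 4, 6, 9, 12.
Reverse-coded (reverse-coded value = 8 − response):
  item 1: 6
  item 4: 7
  item 6: 6
  item 9: 7
  item 12: 1
Sum = 6 + 7 + 6 + 7 + 1 = 27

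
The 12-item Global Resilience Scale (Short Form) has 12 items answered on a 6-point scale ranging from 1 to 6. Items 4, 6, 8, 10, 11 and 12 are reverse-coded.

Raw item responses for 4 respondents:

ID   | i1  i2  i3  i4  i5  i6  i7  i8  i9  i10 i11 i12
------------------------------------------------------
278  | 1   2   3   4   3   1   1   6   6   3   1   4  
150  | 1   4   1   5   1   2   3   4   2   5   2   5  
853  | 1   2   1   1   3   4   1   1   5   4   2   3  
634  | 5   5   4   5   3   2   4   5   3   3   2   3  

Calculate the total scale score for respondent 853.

40

Respondent 853 raw: 1, 2, 1, 1, 3, 4, 1, 1, 5, 4, 2, 3.
Reverse-coded (on a 1–6 scale, reversed = 7 − raw):
  item 1: 1
  item 2: 2
  item 3: 1
  item 4: 7 − 1 = 6
  item 5: 3
  item 6: 7 − 4 = 3
  item 7: 1
  item 8: 7 − 1 = 6
  item 9: 5
  item 10: 7 − 4 = 3
  item 11: 7 − 2 = 5
  item 12: 7 − 3 = 4
Sum = 1 + 2 + 1 + 6 + 3 + 3 + 1 + 6 + 5 + 3 + 5 + 4 = 40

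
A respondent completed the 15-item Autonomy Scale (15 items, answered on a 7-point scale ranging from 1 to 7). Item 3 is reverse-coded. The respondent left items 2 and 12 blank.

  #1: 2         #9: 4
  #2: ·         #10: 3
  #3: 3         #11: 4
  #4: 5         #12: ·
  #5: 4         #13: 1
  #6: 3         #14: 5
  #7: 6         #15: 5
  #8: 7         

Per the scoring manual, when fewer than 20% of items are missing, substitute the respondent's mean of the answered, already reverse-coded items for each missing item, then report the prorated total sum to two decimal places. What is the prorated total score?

62.31

Reverse-coded (reversed = (1+7) − raw = 8 − raw):
  item 3: 8 − 3 = 5
Completed scored items (13 of 15): 2, 5, 5, 4, 3, 6, 7, 4, 3, 4, 1, 5, 5; sum = 54.
Person mean = 54 / 13 ≈ 4.1538
Prorated total = (54 / 13) × 15 = 62.31 (to 2 dp)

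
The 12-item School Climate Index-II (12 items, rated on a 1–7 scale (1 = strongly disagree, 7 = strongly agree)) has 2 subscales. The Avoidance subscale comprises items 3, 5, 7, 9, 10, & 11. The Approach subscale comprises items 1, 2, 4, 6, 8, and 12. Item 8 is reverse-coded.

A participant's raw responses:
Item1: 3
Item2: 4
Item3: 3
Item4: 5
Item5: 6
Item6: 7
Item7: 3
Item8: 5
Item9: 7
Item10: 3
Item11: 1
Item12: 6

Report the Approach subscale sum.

28

Approach items: 1, 2, 4, 6, 8, 12.
Of these, item 8 is reverse-coded; on a 1–7 scale, reversed = 8 − raw.
  item 1: 3
  item 2: 4
  item 4: 5
  item 6: 7
  item 8: 8 − 5 = 3
  item 12: 6
Sum = 3 + 4 + 5 + 7 + 3 + 6 = 28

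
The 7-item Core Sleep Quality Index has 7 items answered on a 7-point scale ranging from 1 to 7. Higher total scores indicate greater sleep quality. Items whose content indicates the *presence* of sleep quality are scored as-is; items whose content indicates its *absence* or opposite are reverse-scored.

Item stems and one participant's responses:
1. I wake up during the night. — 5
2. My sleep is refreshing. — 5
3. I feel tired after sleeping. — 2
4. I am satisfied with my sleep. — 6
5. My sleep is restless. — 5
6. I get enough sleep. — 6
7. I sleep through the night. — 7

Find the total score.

36

Items 1, 3, 5 describe the absence/opposite of sleep quality → reverse-score.
reverse-coded value = 8 − response.
  item 1: 8 − 5 = 3
  item 2: 5
  item 3: 8 − 2 = 6
  item 4: 6
  item 5: 8 − 5 = 3
  item 6: 6
  item 7: 7
Total = 3 + 5 + 6 + 6 + 3 + 6 + 7 = 36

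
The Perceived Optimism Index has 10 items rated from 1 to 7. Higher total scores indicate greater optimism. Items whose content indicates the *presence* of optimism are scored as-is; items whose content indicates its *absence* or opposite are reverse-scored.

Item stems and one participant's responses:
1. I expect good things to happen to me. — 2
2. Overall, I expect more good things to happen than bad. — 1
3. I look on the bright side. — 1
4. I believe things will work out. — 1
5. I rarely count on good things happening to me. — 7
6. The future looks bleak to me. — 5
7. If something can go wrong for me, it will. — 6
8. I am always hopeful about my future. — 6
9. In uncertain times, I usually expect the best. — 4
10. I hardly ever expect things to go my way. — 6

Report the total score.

Items 5, 6, 7, 10 describe the absence/opposite of optimism → reverse-score.
reverse-coded value = 8 − response.
  item 1: 2
  item 2: 1
  item 3: 1
  item 4: 1
  item 5: 8 − 7 = 1
  item 6: 8 − 5 = 3
  item 7: 8 − 6 = 2
  item 8: 6
  item 9: 4
  item 10: 8 − 6 = 2
Total = 2 + 1 + 1 + 1 + 1 + 3 + 2 + 6 + 4 + 2 = 23

23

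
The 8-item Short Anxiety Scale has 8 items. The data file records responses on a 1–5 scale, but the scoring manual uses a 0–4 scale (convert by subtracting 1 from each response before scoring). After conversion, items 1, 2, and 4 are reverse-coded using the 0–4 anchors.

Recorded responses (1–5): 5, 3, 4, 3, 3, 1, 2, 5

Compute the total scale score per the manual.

Convert to 0–4: 4, 2, 3, 2, 2, 0, 1, 4
Reverse-coded (reversed = (0+4) − raw = 4 − raw):
  item 1: 4 − 4 = 0
  item 2: 4 − 2 = 2
  item 4: 4 − 2 = 2
Scored: 0, 2, 3, 2, 2, 0, 1, 4
Total = 14

14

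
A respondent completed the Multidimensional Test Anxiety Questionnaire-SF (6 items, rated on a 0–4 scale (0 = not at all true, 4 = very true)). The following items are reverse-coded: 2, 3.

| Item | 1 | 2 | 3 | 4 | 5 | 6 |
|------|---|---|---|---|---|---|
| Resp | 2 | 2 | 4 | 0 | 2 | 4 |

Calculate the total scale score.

10

Apply reverse scoring (reversed = (0+4) − raw = 4 − raw):
  item 2: 4 − 2 = 2
  item 3: 4 − 4 = 0
Scored items: 2, 2, 0, 0, 2, 4
Total = 2 + 2 + 0 + 0 + 2 + 4 = 10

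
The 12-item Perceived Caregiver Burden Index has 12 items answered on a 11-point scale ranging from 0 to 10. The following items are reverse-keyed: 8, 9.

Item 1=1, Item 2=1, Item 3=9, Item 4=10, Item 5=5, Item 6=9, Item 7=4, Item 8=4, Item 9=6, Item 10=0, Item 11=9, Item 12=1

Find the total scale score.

59

Reverse-coded items (on a 0–10 scale, reversed = 10 − raw):
  item 8: 10 − 4 = 6
  item 9: 10 − 6 = 4
Scored items: 1, 1, 9, 10, 5, 9, 4, 6, 4, 0, 9, 1
Total = 1 + 1 + 9 + 10 + 5 + 9 + 4 + 6 + 4 + 0 + 9 + 1 = 59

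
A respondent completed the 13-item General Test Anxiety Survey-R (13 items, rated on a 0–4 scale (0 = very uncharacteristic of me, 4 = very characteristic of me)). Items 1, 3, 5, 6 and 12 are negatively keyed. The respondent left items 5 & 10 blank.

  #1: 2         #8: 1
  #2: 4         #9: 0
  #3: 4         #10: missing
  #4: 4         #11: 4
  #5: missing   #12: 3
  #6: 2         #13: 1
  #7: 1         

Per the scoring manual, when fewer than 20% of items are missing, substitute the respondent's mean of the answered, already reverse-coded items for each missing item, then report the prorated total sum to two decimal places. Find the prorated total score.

Reverse-coded (on a 0–4 scale, reversed = 4 − raw):
  item 1: 4 − 2 = 2
  item 3: 4 − 4 = 0
  item 6: 4 − 2 = 2
  item 12: 4 − 3 = 1
Completed scored items (11 of 13): 2, 4, 0, 4, 2, 1, 1, 0, 4, 1, 1; sum = 20.
Person mean = 20 / 11 ≈ 1.8182
Prorated total = (20 / 11) × 13 = 23.64 (to 2 dp)

23.64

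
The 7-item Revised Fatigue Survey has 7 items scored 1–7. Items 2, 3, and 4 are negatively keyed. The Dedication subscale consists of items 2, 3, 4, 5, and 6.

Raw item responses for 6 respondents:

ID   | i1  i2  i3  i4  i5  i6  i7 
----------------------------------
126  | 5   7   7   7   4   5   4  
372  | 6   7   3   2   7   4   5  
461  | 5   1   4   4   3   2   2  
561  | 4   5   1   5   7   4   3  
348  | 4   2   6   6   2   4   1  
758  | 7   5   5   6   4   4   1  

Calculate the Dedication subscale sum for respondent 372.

23

Respondent 372 raw: 6, 7, 3, 2, 7, 4, 5.
Dedication items: 2, 3, 4, 5, 6.
Reverse-coded (on a 1–7 scale, reversed = 8 − raw):
  item 2: 8 − 7 = 1
  item 3: 8 − 3 = 5
  item 4: 8 − 2 = 6
  item 5: 7
  item 6: 4
Sum = 1 + 5 + 6 + 7 + 4 = 23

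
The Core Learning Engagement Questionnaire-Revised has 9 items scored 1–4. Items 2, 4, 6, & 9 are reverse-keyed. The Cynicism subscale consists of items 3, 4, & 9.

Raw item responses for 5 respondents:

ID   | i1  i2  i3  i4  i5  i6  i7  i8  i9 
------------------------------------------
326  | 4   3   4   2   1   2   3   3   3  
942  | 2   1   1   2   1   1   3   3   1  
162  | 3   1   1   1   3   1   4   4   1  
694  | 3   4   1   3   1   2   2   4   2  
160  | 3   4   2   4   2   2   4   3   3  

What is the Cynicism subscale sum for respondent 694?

6

Respondent 694 raw: 3, 4, 1, 3, 1, 2, 2, 4, 2.
Cynicism items: 3, 4, 9.
Reverse-coded (on a 1–4 scale, reversed = 5 − raw):
  item 3: 1
  item 4: 5 − 3 = 2
  item 9: 5 − 2 = 3
Sum = 1 + 2 + 3 = 6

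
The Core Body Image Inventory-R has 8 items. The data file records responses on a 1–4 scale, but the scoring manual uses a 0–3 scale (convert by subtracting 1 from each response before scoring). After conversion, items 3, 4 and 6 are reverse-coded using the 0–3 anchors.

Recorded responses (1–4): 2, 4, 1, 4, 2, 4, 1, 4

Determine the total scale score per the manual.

11

Convert to 0–3: 1, 3, 0, 3, 1, 3, 0, 3
Reverse-coded (on a 0–3 scale, reversed = 3 − raw):
  item 3: 3 − 0 = 3
  item 4: 3 − 3 = 0
  item 6: 3 − 3 = 0
Scored: 1, 3, 3, 0, 1, 0, 0, 3
Total = 11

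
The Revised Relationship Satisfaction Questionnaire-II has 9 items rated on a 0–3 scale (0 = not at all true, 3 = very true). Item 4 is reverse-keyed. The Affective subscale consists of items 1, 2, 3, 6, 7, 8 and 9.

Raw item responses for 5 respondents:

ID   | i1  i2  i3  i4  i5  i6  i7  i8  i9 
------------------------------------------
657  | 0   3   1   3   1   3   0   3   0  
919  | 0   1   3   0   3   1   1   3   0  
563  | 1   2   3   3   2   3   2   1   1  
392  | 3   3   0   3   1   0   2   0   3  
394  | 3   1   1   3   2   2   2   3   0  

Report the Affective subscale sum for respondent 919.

9

Respondent 919 raw: 0, 1, 3, 0, 3, 1, 1, 3, 0.
Affective items: 1, 2, 3, 6, 7, 8, 9.
Reverse-coded (reverse-coded value = 3 − response):
  item 1: 0
  item 2: 1
  item 3: 3
  item 6: 1
  item 7: 1
  item 8: 3
  item 9: 0
Sum = 0 + 1 + 3 + 1 + 1 + 3 + 0 = 9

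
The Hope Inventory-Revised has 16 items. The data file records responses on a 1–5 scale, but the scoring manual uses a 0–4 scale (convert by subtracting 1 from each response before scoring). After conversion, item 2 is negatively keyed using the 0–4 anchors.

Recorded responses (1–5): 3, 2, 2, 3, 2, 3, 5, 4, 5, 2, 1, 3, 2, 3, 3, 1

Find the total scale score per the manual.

Convert to 0–4: 2, 1, 1, 2, 1, 2, 4, 3, 4, 1, 0, 2, 1, 2, 2, 0
Reverse-coded (on a 0–4 scale, reversed = 4 − raw):
  item 2: 4 − 1 = 3
Scored: 2, 3, 1, 2, 1, 2, 4, 3, 4, 1, 0, 2, 1, 2, 2, 0
Total = 30

30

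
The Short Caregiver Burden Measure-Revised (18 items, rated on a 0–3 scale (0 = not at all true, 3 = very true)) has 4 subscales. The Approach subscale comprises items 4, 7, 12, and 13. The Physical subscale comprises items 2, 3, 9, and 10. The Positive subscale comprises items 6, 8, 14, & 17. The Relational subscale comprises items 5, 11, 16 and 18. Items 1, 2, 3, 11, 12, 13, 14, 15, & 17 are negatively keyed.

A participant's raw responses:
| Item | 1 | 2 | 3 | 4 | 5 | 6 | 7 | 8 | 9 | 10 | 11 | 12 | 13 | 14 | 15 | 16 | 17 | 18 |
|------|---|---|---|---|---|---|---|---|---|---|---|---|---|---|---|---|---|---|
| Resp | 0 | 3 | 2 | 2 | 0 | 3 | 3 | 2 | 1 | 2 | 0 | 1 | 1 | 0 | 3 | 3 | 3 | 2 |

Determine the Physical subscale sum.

Physical items: 2, 3, 9, 10.
Of these, items 2 and 3 are negatively keyed; on a 0–3 scale, reversed = 3 − raw.
  item 2: 3 − 3 = 0
  item 3: 3 − 2 = 1
  item 9: 1
  item 10: 2
Sum = 0 + 1 + 1 + 2 = 4

4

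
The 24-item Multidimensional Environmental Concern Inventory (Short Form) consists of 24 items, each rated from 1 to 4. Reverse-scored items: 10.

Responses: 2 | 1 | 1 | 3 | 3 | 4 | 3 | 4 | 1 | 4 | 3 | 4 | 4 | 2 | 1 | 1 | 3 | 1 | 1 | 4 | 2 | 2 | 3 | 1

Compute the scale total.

Reverse-coded items (reverse-coded value = 5 − response):
  item 10: 5 − 4 = 1
Scored responses: 2, 1, 1, 3, 3, 4, 3, 4, 1, 1, 3, 4, 4, 2, 1, 1, 3, 1, 1, 4, 2, 2, 3, 1
Total = 2 + 1 + 1 + 3 + 3 + 4 + 3 + 4 + 1 + 1 + 3 + 4 + 4 + 2 + 1 + 1 + 3 + 1 + 1 + 4 + 2 + 2 + 3 + 1 = 55

55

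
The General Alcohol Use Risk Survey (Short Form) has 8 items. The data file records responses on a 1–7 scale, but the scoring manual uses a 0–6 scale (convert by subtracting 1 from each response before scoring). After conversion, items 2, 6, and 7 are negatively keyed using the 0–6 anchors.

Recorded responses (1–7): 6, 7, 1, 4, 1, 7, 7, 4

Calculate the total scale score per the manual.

11

Convert to 0–6: 5, 6, 0, 3, 0, 6, 6, 3
Reverse-coded (on a 0–6 scale, reversed = 6 − raw):
  item 2: 6 − 6 = 0
  item 6: 6 − 6 = 0
  item 7: 6 − 6 = 0
Scored: 5, 0, 0, 3, 0, 0, 0, 3
Total = 11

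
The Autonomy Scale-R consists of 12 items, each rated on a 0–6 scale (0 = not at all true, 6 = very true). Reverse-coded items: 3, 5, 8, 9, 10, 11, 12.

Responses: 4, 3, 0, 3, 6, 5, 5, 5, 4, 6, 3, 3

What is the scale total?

35

Reverse-coded items use 6 − raw:
  item 3: 6 − 0 = 6
  item 5: 6 − 6 = 0
  item 8: 6 − 5 = 1
  item 9: 6 − 4 = 2
  item 10: 6 − 6 = 0
  item 11: 6 − 3 = 3
  item 12: 6 − 3 = 3
After reverse-coding: 4, 3, 6, 3, 0, 5, 5, 1, 2, 0, 3, 3
Total = 4 + 3 + 6 + 3 + 0 + 5 + 5 + 1 + 2 + 0 + 3 + 3 = 35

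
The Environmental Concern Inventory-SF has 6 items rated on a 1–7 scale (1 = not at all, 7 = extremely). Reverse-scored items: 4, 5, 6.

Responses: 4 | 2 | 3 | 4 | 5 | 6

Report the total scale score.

18

Raw sum = 24. Reverse-scored items: 4, 5, 6; their raw sum = 15.
Each reversal replaces raw with 8 − raw, changing the total by 8 − 2·raw per item.
Total = 24 + 3·8 − 2·15 = 24 + 24 − 30 = 18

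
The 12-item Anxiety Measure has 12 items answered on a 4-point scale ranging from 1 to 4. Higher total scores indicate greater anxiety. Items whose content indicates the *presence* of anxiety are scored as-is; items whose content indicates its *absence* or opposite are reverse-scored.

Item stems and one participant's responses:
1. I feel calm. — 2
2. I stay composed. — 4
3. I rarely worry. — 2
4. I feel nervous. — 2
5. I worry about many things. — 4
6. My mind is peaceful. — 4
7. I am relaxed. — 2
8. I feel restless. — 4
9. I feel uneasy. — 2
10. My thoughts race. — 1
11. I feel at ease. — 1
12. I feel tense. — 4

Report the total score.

Items 1, 2, 3, 6, 7, 11 describe the absence/opposite of anxiety → reverse-score.
reversed = (1+4) − raw = 5 − raw.
  item 1: 5 − 2 = 3
  item 2: 5 − 4 = 1
  item 3: 5 − 2 = 3
  item 4: 2
  item 5: 4
  item 6: 5 − 4 = 1
  item 7: 5 − 2 = 3
  item 8: 4
  item 9: 2
  item 10: 1
  item 11: 5 − 1 = 4
  item 12: 4
Total = 3 + 1 + 3 + 2 + 4 + 1 + 3 + 4 + 2 + 1 + 4 + 4 = 32

32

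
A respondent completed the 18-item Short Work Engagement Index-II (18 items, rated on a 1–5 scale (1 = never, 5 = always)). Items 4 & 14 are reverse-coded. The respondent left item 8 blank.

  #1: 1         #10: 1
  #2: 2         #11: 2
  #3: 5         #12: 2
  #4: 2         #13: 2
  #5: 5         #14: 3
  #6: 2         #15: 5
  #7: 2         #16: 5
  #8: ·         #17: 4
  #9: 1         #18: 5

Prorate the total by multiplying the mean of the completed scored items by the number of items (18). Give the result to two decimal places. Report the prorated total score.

54.00

Reverse-coded (reverse-coded value = 6 − response):
  item 4: 6 − 2 = 4
  item 14: 6 − 3 = 3
Completed scored items (17 of 18): 1, 2, 5, 4, 5, 2, 2, 1, 1, 2, 2, 2, 3, 5, 5, 4, 5; sum = 51.
Person mean = 51 / 17 ≈ 3.0000
Prorated total = (51 / 17) × 18 = 54.00 (to 2 dp)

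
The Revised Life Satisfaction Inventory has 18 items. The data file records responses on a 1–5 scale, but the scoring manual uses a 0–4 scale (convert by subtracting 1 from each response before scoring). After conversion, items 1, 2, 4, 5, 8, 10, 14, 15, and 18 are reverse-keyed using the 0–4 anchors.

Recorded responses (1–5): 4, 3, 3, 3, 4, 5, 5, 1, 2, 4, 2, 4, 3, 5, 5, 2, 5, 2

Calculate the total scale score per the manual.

36

Convert to 0–4: 3, 2, 2, 2, 3, 4, 4, 0, 1, 3, 1, 3, 2, 4, 4, 1, 4, 1
Reverse-coded (on a 0–4 scale, reversed = 4 − raw):
  item 1: 4 − 3 = 1
  item 2: 4 − 2 = 2
  item 4: 4 − 2 = 2
  item 5: 4 − 3 = 1
  item 8: 4 − 0 = 4
  item 10: 4 − 3 = 1
  item 14: 4 − 4 = 0
  item 15: 4 − 4 = 0
  item 18: 4 − 1 = 3
Scored: 1, 2, 2, 2, 1, 4, 4, 4, 1, 1, 1, 3, 2, 0, 0, 1, 4, 3
Total = 36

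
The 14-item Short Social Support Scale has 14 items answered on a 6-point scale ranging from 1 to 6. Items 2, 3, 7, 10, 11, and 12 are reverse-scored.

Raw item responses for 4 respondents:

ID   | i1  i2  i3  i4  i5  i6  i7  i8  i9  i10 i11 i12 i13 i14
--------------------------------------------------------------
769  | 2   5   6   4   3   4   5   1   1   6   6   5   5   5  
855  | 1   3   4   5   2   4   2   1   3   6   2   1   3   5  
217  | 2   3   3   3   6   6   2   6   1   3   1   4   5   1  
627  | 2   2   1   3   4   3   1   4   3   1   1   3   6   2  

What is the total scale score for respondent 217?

Respondent 217 raw: 2, 3, 3, 3, 6, 6, 2, 6, 1, 3, 1, 4, 5, 1.
Reverse-coded (on a 1–6 scale, reversed = 7 − raw):
  item 1: 2
  item 2: 7 − 3 = 4
  item 3: 7 − 3 = 4
  item 4: 3
  item 5: 6
  item 6: 6
  item 7: 7 − 2 = 5
  item 8: 6
  item 9: 1
  item 10: 7 − 3 = 4
  item 11: 7 − 1 = 6
  item 12: 7 − 4 = 3
  item 13: 5
  item 14: 1
Sum = 2 + 4 + 4 + 3 + 6 + 6 + 5 + 6 + 1 + 4 + 6 + 3 + 5 + 1 = 56

56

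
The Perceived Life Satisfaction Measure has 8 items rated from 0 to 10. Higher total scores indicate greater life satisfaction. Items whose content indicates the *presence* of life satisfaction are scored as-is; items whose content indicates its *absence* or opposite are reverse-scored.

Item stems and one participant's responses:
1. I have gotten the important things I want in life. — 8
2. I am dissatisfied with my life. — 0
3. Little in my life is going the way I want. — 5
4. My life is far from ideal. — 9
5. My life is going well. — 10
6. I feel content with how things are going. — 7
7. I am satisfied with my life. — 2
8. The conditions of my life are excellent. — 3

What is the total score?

46

Items 2, 3, 4 describe the absence/opposite of life satisfaction → reverse-score.
on a 0–10 scale, reversed = 10 − raw.
  item 1: 8
  item 2: 10 − 0 = 10
  item 3: 10 − 5 = 5
  item 4: 10 − 9 = 1
  item 5: 10
  item 6: 7
  item 7: 2
  item 8: 3
Total = 8 + 10 + 5 + 1 + 10 + 7 + 2 + 3 = 46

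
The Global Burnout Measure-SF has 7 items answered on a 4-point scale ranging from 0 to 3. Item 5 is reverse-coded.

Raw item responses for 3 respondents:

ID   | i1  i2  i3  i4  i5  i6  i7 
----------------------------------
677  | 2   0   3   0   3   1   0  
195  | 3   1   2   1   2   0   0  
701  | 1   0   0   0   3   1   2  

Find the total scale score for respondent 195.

8

Respondent 195 raw: 3, 1, 2, 1, 2, 0, 0.
Reverse-coded (on a 0–3 scale, reversed = 3 − raw):
  item 1: 3
  item 2: 1
  item 3: 2
  item 4: 1
  item 5: 3 − 2 = 1
  item 6: 0
  item 7: 0
Sum = 3 + 1 + 2 + 1 + 1 + 0 + 0 = 8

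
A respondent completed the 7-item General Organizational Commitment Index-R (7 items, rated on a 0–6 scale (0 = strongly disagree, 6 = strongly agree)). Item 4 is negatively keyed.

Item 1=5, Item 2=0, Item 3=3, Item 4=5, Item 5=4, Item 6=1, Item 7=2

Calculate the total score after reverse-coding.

16

Reversing item 4 with 6 − raw:
Total = 5 + 0 + 3 + (6−5) + 4 + 1 + 2
      = 5 + 0 + 3 + 1 + 4 + 1 + 2 = 16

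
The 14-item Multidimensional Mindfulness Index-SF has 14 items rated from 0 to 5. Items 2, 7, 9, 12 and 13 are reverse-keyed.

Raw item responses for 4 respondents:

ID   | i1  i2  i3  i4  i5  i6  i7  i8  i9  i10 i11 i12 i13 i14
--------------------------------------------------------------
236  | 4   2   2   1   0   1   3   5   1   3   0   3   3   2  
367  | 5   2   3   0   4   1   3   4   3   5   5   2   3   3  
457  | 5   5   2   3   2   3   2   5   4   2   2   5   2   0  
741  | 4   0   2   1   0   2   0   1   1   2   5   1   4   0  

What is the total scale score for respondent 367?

Respondent 367 raw: 5, 2, 3, 0, 4, 1, 3, 4, 3, 5, 5, 2, 3, 3.
Reverse-coded (reverse-coded value = 5 − response):
  item 1: 5
  item 2: 5 − 2 = 3
  item 3: 3
  item 4: 0
  item 5: 4
  item 6: 1
  item 7: 5 − 3 = 2
  item 8: 4
  item 9: 5 − 3 = 2
  item 10: 5
  item 11: 5
  item 12: 5 − 2 = 3
  item 13: 5 − 3 = 2
  item 14: 3
Sum = 5 + 3 + 3 + 0 + 4 + 1 + 2 + 4 + 2 + 5 + 5 + 3 + 2 + 3 = 42

42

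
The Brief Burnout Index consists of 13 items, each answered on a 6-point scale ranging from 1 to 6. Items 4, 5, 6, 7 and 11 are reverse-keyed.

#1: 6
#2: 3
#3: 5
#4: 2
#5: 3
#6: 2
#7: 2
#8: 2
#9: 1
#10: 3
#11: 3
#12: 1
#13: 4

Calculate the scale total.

48

Raw sum = 37. Reverse-keyed items: 4, 5, 6, 7, 11; their raw sum = 12.
Each reversal replaces raw with 7 − raw, changing the total by 7 − 2·raw per item.
Total = 37 + 5·7 − 2·12 = 37 + 35 − 24 = 48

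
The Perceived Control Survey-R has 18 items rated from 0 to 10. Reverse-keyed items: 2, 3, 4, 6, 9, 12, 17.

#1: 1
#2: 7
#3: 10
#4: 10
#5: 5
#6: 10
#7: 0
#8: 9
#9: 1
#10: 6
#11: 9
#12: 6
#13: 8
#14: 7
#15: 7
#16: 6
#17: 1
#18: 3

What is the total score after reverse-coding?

86

Raw sum = 106. Reverse-keyed items: 2, 3, 4, 6, 9, 12, 17; their raw sum = 45.
Each reversal replaces raw with 10 − raw, changing the total by 10 − 2·raw per item.
Total = 106 + 7·10 − 2·45 = 106 + 70 − 90 = 86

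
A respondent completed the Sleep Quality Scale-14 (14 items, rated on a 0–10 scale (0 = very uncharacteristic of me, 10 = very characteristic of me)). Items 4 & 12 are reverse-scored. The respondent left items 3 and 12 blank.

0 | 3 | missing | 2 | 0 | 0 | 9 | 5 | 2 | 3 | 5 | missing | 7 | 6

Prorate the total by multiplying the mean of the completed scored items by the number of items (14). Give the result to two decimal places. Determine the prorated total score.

Reverse-coded (on a 0–10 scale, reversed = 10 − raw):
  item 4: 10 − 2 = 8
Completed scored items (12 of 14): 0, 3, 8, 0, 0, 9, 5, 2, 3, 5, 7, 6; sum = 48.
Person mean = 48 / 12 ≈ 4.0000
Prorated total = (48 / 12) × 14 = 56.00 (to 2 dp)

56.00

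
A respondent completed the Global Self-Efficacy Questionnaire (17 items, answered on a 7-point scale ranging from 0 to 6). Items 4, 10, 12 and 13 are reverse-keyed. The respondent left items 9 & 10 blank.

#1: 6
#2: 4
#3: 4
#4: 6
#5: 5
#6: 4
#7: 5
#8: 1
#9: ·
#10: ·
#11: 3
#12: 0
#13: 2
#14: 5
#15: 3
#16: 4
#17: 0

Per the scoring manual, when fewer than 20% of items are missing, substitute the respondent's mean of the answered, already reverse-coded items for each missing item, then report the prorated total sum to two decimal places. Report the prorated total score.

61.20

Reverse-coded (reverse-coded value = 6 − response):
  item 4: 6 − 6 = 0
  item 12: 6 − 0 = 6
  item 13: 6 − 2 = 4
Completed scored items (15 of 17): 6, 4, 4, 0, 5, 4, 5, 1, 3, 6, 4, 5, 3, 4, 0; sum = 54.
Person mean = 54 / 15 ≈ 3.6000
Prorated total = (54 / 15) × 17 = 61.20 (to 2 dp)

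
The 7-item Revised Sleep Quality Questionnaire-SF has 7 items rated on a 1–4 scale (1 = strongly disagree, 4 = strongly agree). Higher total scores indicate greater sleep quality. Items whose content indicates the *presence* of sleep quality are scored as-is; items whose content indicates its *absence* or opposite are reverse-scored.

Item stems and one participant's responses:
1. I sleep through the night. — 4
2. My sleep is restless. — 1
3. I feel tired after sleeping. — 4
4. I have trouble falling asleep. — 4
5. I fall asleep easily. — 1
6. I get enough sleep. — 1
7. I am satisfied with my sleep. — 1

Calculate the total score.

Items 2, 3, 4 describe the absence/opposite of sleep quality → reverse-score.
on a 1–4 scale, reversed = 5 − raw.
  item 1: 4
  item 2: 5 − 1 = 4
  item 3: 5 − 4 = 1
  item 4: 5 − 4 = 1
  item 5: 1
  item 6: 1
  item 7: 1
Total = 4 + 4 + 1 + 1 + 1 + 1 + 1 = 13

13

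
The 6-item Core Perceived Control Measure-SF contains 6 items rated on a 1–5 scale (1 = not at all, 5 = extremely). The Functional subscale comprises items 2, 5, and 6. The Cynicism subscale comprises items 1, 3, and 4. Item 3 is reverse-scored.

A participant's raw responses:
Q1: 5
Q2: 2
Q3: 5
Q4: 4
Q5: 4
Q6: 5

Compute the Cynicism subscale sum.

10

Cynicism items: 1, 3, 4.
Of these, item 3 is reverse-scored; reverse-coded value = 6 − response.
  item 1: 5
  item 3: 6 − 5 = 1
  item 4: 4
Sum = 5 + 1 + 4 = 10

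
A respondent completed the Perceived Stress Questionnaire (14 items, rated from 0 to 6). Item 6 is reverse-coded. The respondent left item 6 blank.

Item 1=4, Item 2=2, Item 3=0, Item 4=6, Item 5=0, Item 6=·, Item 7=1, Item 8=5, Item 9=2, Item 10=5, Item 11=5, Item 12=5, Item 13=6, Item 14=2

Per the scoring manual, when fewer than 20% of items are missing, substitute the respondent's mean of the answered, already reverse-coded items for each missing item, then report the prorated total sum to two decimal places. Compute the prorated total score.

Reverse-coded (on a 0–6 scale, reversed = 6 − raw):
Completed scored items (13 of 14): 4, 2, 0, 6, 0, 1, 5, 2, 5, 5, 5, 6, 2; sum = 43.
Person mean = 43 / 13 ≈ 3.3077
Prorated total = (43 / 13) × 14 = 46.31 (to 2 dp)

46.31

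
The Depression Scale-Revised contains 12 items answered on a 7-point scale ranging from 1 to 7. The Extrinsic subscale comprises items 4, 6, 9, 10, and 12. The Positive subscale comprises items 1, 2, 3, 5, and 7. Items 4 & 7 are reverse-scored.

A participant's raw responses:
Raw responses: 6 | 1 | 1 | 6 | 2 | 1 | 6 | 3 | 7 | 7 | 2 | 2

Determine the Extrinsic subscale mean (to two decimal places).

3.80

Extrinsic items: 4, 6, 9, 10, 12.
Of these, item 4 is reverse-scored; reverse-coded value = 8 − response.
  item 4: 8 − 6 = 2
  item 6: 1
  item 9: 7
  item 10: 7
  item 12: 2
Sum = 2 + 1 + 7 + 7 + 2 = 19
Mean = 19 / 5 = 3.80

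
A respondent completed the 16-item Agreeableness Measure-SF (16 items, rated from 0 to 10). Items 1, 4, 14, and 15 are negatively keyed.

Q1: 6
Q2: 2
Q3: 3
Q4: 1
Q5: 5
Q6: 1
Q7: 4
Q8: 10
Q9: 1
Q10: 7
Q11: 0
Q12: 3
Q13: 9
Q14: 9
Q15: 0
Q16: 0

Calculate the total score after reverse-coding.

69

Negatively keyed items use 10 − raw:
  item 1: 10 − 6 = 4
  item 4: 10 − 1 = 9
  item 14: 10 − 9 = 1
  item 15: 10 − 0 = 10
After reverse-coding: 4, 2, 3, 9, 5, 1, 4, 10, 1, 7, 0, 3, 9, 1, 10, 0
Total = 4 + 2 + 3 + 9 + 5 + 1 + 4 + 10 + 1 + 7 + 0 + 3 + 9 + 1 + 10 + 0 = 69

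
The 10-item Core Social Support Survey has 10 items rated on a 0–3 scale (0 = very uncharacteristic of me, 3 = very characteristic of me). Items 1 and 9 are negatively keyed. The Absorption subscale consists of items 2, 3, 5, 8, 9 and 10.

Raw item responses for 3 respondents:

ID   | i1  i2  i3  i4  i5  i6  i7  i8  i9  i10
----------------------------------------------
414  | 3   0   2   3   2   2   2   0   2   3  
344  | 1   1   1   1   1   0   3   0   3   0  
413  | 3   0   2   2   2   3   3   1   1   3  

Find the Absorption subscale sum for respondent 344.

Respondent 344 raw: 1, 1, 1, 1, 1, 0, 3, 0, 3, 0.
Absorption items: 2, 3, 5, 8, 9, 10.
Reverse-coded (on a 0–3 scale, reversed = 3 − raw):
  item 2: 1
  item 3: 1
  item 5: 1
  item 8: 0
  item 9: 3 − 3 = 0
  item 10: 0
Sum = 1 + 1 + 1 + 0 + 0 + 0 = 3

3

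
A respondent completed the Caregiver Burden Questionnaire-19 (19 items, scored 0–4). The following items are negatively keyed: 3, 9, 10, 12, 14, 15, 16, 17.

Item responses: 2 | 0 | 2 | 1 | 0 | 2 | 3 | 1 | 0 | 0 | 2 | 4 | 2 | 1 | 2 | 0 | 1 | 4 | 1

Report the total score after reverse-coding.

Reversing items 3, 9, 10, 12, 14, 15, 16, and 17 with 4 − raw:
Total = 2 + 0 + (4−2) + 1 + 0 + 2 + 3 + 1 + (4−0) + (4−0) + 2 + (4−4) + 2 + (4−1) + (4−2) + (4−0) + (4−1) + 4 + 1
      = 2 + 0 + 2 + 1 + 0 + 2 + 3 + 1 + 4 + 4 + 2 + 0 + 2 + 3 + 2 + 4 + 3 + 4 + 1 = 40

40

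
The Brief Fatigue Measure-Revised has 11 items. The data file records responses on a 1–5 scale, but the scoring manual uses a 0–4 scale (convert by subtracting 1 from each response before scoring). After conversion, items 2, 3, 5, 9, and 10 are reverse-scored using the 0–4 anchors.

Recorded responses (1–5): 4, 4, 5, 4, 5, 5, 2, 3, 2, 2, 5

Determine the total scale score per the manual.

Convert to 0–4: 3, 3, 4, 3, 4, 4, 1, 2, 1, 1, 4
Reverse-coded (reversed = (0+4) − raw = 4 − raw):
  item 2: 4 − 3 = 1
  item 3: 4 − 4 = 0
  item 5: 4 − 4 = 0
  item 9: 4 − 1 = 3
  item 10: 4 − 1 = 3
Scored: 3, 1, 0, 3, 0, 4, 1, 2, 3, 3, 4
Total = 24

24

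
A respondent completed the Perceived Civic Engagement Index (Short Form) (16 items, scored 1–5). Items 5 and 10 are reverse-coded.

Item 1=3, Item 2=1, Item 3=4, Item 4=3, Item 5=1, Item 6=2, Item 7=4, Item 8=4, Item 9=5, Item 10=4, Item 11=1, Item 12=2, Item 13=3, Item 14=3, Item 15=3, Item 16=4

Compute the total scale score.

Reverse-coded items use 6 − raw:
  item 5: 6 − 1 = 5
  item 10: 6 − 4 = 2
Scored items: 3, 1, 4, 3, 5, 2, 4, 4, 5, 2, 1, 2, 3, 3, 3, 4
Total = 3 + 1 + 4 + 3 + 5 + 2 + 4 + 4 + 5 + 2 + 1 + 2 + 3 + 3 + 3 + 4 = 49

49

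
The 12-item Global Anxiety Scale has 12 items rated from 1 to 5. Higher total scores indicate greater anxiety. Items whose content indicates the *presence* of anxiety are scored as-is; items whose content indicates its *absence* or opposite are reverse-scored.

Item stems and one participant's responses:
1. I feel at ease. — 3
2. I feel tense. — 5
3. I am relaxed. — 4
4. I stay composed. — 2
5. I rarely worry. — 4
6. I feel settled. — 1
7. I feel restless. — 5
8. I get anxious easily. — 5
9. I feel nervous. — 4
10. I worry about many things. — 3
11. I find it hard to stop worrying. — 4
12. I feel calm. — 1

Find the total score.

47

Items 1, 3, 4, 5, 6, 12 describe the absence/opposite of anxiety → reverse-score.
reverse-coded value = 6 − response.
  item 1: 6 − 3 = 3
  item 2: 5
  item 3: 6 − 4 = 2
  item 4: 6 − 2 = 4
  item 5: 6 − 4 = 2
  item 6: 6 − 1 = 5
  item 7: 5
  item 8: 5
  item 9: 4
  item 10: 3
  item 11: 4
  item 12: 6 − 1 = 5
Total = 3 + 5 + 2 + 4 + 2 + 5 + 5 + 5 + 4 + 3 + 4 + 5 = 47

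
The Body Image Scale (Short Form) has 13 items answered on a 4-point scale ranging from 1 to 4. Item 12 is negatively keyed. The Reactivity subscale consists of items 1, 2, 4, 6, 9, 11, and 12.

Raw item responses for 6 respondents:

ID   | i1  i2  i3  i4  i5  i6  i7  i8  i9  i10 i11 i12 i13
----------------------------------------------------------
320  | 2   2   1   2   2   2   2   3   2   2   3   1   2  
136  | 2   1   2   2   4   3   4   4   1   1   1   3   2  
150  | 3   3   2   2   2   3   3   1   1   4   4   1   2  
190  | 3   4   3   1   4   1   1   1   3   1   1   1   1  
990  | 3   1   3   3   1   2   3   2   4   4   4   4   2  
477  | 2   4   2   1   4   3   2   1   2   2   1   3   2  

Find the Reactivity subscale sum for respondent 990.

Respondent 990 raw: 3, 1, 3, 3, 1, 2, 3, 2, 4, 4, 4, 4, 2.
Reactivity items: 1, 2, 4, 6, 9, 11, 12.
Reverse-coded (reversed = (1+4) − raw = 5 − raw):
  item 1: 3
  item 2: 1
  item 4: 3
  item 6: 2
  item 9: 4
  item 11: 4
  item 12: 5 − 4 = 1
Sum = 3 + 1 + 3 + 2 + 4 + 4 + 1 = 18

18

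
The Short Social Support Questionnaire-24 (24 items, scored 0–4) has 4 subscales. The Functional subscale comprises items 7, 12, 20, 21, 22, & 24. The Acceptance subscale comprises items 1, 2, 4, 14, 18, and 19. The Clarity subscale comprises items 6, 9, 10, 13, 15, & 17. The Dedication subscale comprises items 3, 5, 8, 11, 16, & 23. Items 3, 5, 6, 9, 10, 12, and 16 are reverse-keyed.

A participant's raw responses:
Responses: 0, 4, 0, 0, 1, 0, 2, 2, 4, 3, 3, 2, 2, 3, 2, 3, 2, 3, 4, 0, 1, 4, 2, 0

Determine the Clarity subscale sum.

Clarity items: 6, 9, 10, 13, 15, 17.
Of these, items 6, 9 and 10 are reverse-keyed; on a 0–4 scale, reversed = 4 − raw.
  item 6: 4 − 0 = 4
  item 9: 4 − 4 = 0
  item 10: 4 − 3 = 1
  item 13: 2
  item 15: 2
  item 17: 2
Sum = 4 + 0 + 1 + 2 + 2 + 2 = 11

11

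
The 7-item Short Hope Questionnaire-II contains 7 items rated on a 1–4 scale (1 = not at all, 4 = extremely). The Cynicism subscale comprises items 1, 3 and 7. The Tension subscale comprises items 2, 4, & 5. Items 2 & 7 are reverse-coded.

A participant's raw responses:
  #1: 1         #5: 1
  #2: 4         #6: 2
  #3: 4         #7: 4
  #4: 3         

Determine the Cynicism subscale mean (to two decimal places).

Cynicism items: 1, 3, 7.
Of these, item 7 is reverse-coded; reversed = (1+4) − raw = 5 − raw.
  item 1: 1
  item 3: 4
  item 7: 5 − 4 = 1
Sum = 1 + 4 + 1 = 6
Mean = 6 / 3 = 2.00

2.00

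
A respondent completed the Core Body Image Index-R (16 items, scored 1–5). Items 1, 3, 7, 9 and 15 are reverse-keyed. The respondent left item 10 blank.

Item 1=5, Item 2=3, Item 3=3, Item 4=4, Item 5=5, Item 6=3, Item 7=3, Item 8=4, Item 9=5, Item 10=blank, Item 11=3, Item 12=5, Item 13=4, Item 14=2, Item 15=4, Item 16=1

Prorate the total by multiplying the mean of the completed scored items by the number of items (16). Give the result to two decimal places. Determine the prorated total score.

46.93

Reverse-coded (reverse-coded value = 6 − response):
  item 1: 6 − 5 = 1
  item 3: 6 − 3 = 3
  item 7: 6 − 3 = 3
  item 9: 6 − 5 = 1
  item 15: 6 − 4 = 2
Completed scored items (15 of 16): 1, 3, 3, 4, 5, 3, 3, 4, 1, 3, 5, 4, 2, 2, 1; sum = 44.
Person mean = 44 / 15 ≈ 2.9333
Prorated total = (44 / 15) × 16 = 46.93 (to 2 dp)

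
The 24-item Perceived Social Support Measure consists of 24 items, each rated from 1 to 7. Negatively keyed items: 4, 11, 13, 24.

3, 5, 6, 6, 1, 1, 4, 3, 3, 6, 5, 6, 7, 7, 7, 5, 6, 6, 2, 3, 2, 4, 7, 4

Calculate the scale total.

Raw sum = 109. Negatively keyed items: 4, 11, 13, 24; their raw sum = 22.
Each reversal replaces raw with 8 − raw, changing the total by 8 − 2·raw per item.
Total = 109 + 4·8 − 2·22 = 109 + 32 − 44 = 97

97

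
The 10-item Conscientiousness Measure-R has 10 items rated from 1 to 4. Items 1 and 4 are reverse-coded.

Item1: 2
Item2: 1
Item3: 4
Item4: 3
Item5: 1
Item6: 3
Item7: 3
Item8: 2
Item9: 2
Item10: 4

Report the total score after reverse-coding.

25

Reverse-coded items use 5 − raw:
  item 1: 5 − 2 = 3
  item 4: 5 − 3 = 2
Scored responses: 3, 1, 4, 2, 1, 3, 3, 2, 2, 4
Total = 3 + 1 + 4 + 2 + 1 + 3 + 3 + 2 + 2 + 4 = 25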